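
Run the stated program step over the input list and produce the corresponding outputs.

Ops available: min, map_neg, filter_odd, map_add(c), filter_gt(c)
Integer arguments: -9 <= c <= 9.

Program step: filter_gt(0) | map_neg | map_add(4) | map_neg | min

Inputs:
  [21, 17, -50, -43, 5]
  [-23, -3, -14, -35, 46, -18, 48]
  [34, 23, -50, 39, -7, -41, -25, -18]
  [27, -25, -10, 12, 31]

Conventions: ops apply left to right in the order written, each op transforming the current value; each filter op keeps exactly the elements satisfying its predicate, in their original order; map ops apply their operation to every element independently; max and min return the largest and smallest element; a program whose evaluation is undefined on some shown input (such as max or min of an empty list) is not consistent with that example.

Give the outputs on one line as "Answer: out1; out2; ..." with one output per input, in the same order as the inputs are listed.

1; 42; 19; 8

Execution, op by op:
  [21, 17, -50, -43, 5] -> [21, 17, 5] -> [-21, -17, -5] -> [-17, -13, -1] -> [17, 13, 1] -> 1
  [-23, -3, -14, -35, 46, -18, 48] -> [46, 48] -> [-46, -48] -> [-42, -44] -> [42, 44] -> 42
  [34, 23, -50, 39, -7, -41, -25, -18] -> [34, 23, 39] -> [-34, -23, -39] -> [-30, -19, -35] -> [30, 19, 35] -> 19
  [27, -25, -10, 12, 31] -> [27, 12, 31] -> [-27, -12, -31] -> [-23, -8, -27] -> [23, 8, 27] -> 8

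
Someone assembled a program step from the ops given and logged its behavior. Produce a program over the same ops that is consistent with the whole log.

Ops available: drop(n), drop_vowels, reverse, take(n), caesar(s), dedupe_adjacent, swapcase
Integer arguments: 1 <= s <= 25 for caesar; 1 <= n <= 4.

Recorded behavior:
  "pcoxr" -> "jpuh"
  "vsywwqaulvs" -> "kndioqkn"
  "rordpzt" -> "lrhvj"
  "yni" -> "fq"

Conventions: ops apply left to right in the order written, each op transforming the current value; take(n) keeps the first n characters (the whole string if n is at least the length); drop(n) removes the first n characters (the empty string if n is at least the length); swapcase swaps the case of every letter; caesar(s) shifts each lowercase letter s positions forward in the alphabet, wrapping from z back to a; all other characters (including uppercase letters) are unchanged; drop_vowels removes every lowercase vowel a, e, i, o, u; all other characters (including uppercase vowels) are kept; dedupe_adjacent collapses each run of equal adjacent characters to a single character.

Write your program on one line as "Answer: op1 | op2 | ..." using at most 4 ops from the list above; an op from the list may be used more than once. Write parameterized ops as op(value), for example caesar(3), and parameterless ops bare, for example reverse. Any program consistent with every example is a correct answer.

drop_vowels | dedupe_adjacent | reverse | caesar(18)

Check, running the answer program on each example:
  "pcoxr" -> "pcxr" -> "pcxr" -> "rxcp" -> "jpuh"
  "vsywwqaulvs" -> "vsywwqlvs" -> "vsywqlvs" -> "svlqwysv" -> "kndioqkn"
  "rordpzt" -> "rrdpzt" -> "rdpzt" -> "tzpdr" -> "lrhvj"
  "yni" -> "yn" -> "yn" -> "ny" -> "fq"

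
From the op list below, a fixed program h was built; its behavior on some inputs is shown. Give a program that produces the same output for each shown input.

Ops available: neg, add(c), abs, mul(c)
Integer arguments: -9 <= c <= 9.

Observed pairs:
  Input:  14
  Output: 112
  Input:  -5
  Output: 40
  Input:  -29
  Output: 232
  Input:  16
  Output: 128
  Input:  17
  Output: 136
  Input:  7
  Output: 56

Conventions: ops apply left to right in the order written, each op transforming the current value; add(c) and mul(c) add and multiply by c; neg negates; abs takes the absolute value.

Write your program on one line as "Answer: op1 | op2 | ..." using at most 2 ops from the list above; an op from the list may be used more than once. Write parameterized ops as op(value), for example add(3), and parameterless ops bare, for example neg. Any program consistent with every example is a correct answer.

abs | mul(8)

Check, running the answer program on each example:
  14 -> 14 -> 112
  -5 -> 5 -> 40
  -29 -> 29 -> 232
  16 -> 16 -> 128
  17 -> 17 -> 136
  7 -> 7 -> 56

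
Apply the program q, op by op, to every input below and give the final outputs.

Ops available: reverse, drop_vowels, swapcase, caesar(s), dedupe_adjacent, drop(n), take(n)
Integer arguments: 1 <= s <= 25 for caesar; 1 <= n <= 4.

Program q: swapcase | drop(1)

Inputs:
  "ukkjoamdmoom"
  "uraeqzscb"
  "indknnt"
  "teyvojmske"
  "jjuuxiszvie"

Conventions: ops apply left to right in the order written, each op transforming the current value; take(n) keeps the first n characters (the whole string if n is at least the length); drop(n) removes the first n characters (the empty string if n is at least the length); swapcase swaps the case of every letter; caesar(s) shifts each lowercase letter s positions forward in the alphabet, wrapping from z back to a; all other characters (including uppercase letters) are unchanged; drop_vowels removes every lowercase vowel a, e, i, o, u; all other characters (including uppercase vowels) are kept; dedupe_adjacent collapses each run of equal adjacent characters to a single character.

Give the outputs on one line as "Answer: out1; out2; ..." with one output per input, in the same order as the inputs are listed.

Execution, op by op:
  "ukkjoamdmoom" -> "UKKJOAMDMOOM" -> "KKJOAMDMOOM"
  "uraeqzscb" -> "URAEQZSCB" -> "RAEQZSCB"
  "indknnt" -> "INDKNNT" -> "NDKNNT"
  "teyvojmske" -> "TEYVOJMSKE" -> "EYVOJMSKE"
  "jjuuxiszvie" -> "JJUUXISZVIE" -> "JUUXISZVIE"

"KKJOAMDMOOM"; "RAEQZSCB"; "NDKNNT"; "EYVOJMSKE"; "JUUXISZVIE"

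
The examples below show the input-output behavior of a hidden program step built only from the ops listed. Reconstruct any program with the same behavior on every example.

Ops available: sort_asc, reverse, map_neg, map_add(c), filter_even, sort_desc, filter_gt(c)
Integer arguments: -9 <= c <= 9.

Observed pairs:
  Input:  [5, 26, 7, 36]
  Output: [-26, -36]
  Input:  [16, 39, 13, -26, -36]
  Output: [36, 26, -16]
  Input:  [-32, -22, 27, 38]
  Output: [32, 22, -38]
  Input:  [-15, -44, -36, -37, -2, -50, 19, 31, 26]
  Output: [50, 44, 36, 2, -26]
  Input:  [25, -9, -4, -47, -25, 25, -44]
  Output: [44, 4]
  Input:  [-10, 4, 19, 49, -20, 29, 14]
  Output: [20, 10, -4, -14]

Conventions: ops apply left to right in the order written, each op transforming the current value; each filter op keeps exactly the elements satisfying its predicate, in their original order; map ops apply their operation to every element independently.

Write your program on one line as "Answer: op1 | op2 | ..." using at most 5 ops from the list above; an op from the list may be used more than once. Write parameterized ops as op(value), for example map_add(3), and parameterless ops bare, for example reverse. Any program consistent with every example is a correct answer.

map_neg | sort_asc | sort_desc | filter_even

Check, running the answer program on each example:
  [5, 26, 7, 36] -> [-5, -26, -7, -36] -> [-36, -26, -7, -5] -> [-5, -7, -26, -36] -> [-26, -36]
  [16, 39, 13, -26, -36] -> [-16, -39, -13, 26, 36] -> [-39, -16, -13, 26, 36] -> [36, 26, -13, -16, -39] -> [36, 26, -16]
  [-32, -22, 27, 38] -> [32, 22, -27, -38] -> [-38, -27, 22, 32] -> [32, 22, -27, -38] -> [32, 22, -38]
  [-15, -44, -36, -37, -2, -50, 19, 31, 26] -> [15, 44, 36, 37, 2, 50, -19, -31, -26] -> [-31, -26, -19, 2, 15, 36, 37, 44, 50] -> [50, 44, 37, 36, 15, 2, -19, -26, -31] -> [50, 44, 36, 2, -26]
  [25, -9, -4, -47, -25, 25, -44] -> [-25, 9, 4, 47, 25, -25, 44] -> [-25, -25, 4, 9, 25, 44, 47] -> [47, 44, 25, 9, 4, -25, -25] -> [44, 4]
  [-10, 4, 19, 49, -20, 29, 14] -> [10, -4, -19, -49, 20, -29, -14] -> [-49, -29, -19, -14, -4, 10, 20] -> [20, 10, -4, -14, -19, -29, -49] -> [20, 10, -4, -14]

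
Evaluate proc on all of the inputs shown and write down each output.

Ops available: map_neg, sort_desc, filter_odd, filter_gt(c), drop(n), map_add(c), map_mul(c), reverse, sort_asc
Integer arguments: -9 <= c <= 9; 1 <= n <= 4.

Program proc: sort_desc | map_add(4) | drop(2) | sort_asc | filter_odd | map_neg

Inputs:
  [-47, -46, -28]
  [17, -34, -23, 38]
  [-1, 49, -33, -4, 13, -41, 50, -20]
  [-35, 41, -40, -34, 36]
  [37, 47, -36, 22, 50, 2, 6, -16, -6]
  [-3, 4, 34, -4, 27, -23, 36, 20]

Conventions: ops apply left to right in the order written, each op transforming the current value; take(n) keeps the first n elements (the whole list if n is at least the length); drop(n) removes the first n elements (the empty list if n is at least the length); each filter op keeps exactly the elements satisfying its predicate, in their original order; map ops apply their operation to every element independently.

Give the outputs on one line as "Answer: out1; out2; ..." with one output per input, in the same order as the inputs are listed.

[43]; [19]; [37, 29, -3, -17]; [31]; [-41]; [19, -1, -31]

Execution, op by op:
  [-47, -46, -28] -> [-28, -46, -47] -> [-24, -42, -43] -> [-43] -> [-43] -> [-43] -> [43]
  [17, -34, -23, 38] -> [38, 17, -23, -34] -> [42, 21, -19, -30] -> [-19, -30] -> [-30, -19] -> [-19] -> [19]
  [-1, 49, -33, -4, 13, -41, 50, -20] -> [50, 49, 13, -1, -4, -20, -33, -41] -> [54, 53, 17, 3, 0, -16, -29, -37] -> [17, 3, 0, -16, -29, -37] -> [-37, -29, -16, 0, 3, 17] -> [-37, -29, 3, 17] -> [37, 29, -3, -17]
  [-35, 41, -40, -34, 36] -> [41, 36, -34, -35, -40] -> [45, 40, -30, -31, -36] -> [-30, -31, -36] -> [-36, -31, -30] -> [-31] -> [31]
  [37, 47, -36, 22, 50, 2, 6, -16, -6] -> [50, 47, 37, 22, 6, 2, -6, -16, -36] -> [54, 51, 41, 26, 10, 6, -2, -12, -32] -> [41, 26, 10, 6, -2, -12, -32] -> [-32, -12, -2, 6, 10, 26, 41] -> [41] -> [-41]
  [-3, 4, 34, -4, 27, -23, 36, 20] -> [36, 34, 27, 20, 4, -3, -4, -23] -> [40, 38, 31, 24, 8, 1, 0, -19] -> [31, 24, 8, 1, 0, -19] -> [-19, 0, 1, 8, 24, 31] -> [-19, 1, 31] -> [19, -1, -31]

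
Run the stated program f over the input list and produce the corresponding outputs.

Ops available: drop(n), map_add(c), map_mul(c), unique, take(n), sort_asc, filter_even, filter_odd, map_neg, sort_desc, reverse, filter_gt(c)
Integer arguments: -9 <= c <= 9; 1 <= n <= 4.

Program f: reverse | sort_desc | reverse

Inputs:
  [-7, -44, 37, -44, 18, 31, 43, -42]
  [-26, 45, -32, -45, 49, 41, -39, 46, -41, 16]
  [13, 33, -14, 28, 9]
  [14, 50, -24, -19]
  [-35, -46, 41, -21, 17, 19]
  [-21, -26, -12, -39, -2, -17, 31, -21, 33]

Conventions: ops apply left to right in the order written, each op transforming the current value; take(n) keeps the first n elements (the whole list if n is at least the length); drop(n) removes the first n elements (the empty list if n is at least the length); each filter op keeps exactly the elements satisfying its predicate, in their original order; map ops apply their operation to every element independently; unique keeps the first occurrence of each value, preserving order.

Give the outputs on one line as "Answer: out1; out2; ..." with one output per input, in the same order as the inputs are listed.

[-44, -44, -42, -7, 18, 31, 37, 43]; [-45, -41, -39, -32, -26, 16, 41, 45, 46, 49]; [-14, 9, 13, 28, 33]; [-24, -19, 14, 50]; [-46, -35, -21, 17, 19, 41]; [-39, -26, -21, -21, -17, -12, -2, 31, 33]

Execution, op by op:
  [-7, -44, 37, -44, 18, 31, 43, -42] -> [-42, 43, 31, 18, -44, 37, -44, -7] -> [43, 37, 31, 18, -7, -42, -44, -44] -> [-44, -44, -42, -7, 18, 31, 37, 43]
  [-26, 45, -32, -45, 49, 41, -39, 46, -41, 16] -> [16, -41, 46, -39, 41, 49, -45, -32, 45, -26] -> [49, 46, 45, 41, 16, -26, -32, -39, -41, -45] -> [-45, -41, -39, -32, -26, 16, 41, 45, 46, 49]
  [13, 33, -14, 28, 9] -> [9, 28, -14, 33, 13] -> [33, 28, 13, 9, -14] -> [-14, 9, 13, 28, 33]
  [14, 50, -24, -19] -> [-19, -24, 50, 14] -> [50, 14, -19, -24] -> [-24, -19, 14, 50]
  [-35, -46, 41, -21, 17, 19] -> [19, 17, -21, 41, -46, -35] -> [41, 19, 17, -21, -35, -46] -> [-46, -35, -21, 17, 19, 41]
  [-21, -26, -12, -39, -2, -17, 31, -21, 33] -> [33, -21, 31, -17, -2, -39, -12, -26, -21] -> [33, 31, -2, -12, -17, -21, -21, -26, -39] -> [-39, -26, -21, -21, -17, -12, -2, 31, 33]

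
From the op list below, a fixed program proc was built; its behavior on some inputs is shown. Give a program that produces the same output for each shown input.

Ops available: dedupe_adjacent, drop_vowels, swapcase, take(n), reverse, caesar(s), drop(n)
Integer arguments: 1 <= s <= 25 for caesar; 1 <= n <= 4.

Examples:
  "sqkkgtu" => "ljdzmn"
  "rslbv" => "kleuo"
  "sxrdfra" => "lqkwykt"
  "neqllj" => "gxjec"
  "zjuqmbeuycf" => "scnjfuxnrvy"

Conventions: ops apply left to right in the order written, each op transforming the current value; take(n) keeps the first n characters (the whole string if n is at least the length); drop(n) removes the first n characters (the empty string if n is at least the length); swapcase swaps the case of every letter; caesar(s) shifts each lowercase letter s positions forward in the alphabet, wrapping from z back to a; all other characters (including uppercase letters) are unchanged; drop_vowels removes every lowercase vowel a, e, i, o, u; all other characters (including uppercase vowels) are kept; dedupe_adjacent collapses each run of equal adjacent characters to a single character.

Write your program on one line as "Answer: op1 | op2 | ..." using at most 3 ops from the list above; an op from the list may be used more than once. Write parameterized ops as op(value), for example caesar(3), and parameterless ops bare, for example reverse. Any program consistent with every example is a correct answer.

dedupe_adjacent | caesar(18) | caesar(1)

Check, running the answer program on each example:
  "sqkkgtu" -> "sqkgtu" -> "kicylm" -> "ljdzmn"
  "rslbv" -> "rslbv" -> "jkdtn" -> "kleuo"
  "sxrdfra" -> "sxrdfra" -> "kpjvxjs" -> "lqkwykt"
  "neqllj" -> "neqlj" -> "fwidb" -> "gxjec"
  "zjuqmbeuycf" -> "zjuqmbeuycf" -> "rbmietwmqux" -> "scnjfuxnrvy"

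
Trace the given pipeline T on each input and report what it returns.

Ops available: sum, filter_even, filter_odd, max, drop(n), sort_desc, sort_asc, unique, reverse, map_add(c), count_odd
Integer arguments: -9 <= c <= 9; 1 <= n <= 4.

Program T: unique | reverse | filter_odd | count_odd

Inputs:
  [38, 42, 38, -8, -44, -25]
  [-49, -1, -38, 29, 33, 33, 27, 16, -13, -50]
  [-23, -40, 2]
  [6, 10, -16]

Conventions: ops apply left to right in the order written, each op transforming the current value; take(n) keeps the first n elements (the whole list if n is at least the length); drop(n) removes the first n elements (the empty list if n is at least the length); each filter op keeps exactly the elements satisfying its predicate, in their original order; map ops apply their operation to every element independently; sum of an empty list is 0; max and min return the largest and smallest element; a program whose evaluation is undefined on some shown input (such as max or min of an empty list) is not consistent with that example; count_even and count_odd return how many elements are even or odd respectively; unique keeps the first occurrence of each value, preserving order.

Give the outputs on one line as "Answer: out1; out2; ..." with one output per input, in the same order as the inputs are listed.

1; 6; 1; 0

Execution, op by op:
  [38, 42, 38, -8, -44, -25] -> [38, 42, -8, -44, -25] -> [-25, -44, -8, 42, 38] -> [-25] -> 1
  [-49, -1, -38, 29, 33, 33, 27, 16, -13, -50] -> [-49, -1, -38, 29, 33, 27, 16, -13, -50] -> [-50, -13, 16, 27, 33, 29, -38, -1, -49] -> [-13, 27, 33, 29, -1, -49] -> 6
  [-23, -40, 2] -> [-23, -40, 2] -> [2, -40, -23] -> [-23] -> 1
  [6, 10, -16] -> [6, 10, -16] -> [-16, 10, 6] -> [] -> 0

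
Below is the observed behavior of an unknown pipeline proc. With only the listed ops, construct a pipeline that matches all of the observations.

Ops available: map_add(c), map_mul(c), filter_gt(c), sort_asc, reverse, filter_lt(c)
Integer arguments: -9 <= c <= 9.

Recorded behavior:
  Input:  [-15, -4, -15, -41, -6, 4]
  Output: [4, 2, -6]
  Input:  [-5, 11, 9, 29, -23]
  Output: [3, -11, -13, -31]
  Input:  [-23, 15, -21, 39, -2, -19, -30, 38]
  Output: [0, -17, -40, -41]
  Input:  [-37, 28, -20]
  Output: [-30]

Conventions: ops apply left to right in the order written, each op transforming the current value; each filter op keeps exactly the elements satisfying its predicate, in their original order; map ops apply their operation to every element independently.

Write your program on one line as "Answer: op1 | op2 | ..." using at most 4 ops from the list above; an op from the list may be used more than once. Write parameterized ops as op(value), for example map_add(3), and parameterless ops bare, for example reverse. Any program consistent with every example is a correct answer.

sort_asc | map_add(2) | map_mul(-1) | filter_lt(9)

Check, running the answer program on each example:
  [-15, -4, -15, -41, -6, 4] -> [-41, -15, -15, -6, -4, 4] -> [-39, -13, -13, -4, -2, 6] -> [39, 13, 13, 4, 2, -6] -> [4, 2, -6]
  [-5, 11, 9, 29, -23] -> [-23, -5, 9, 11, 29] -> [-21, -3, 11, 13, 31] -> [21, 3, -11, -13, -31] -> [3, -11, -13, -31]
  [-23, 15, -21, 39, -2, -19, -30, 38] -> [-30, -23, -21, -19, -2, 15, 38, 39] -> [-28, -21, -19, -17, 0, 17, 40, 41] -> [28, 21, 19, 17, 0, -17, -40, -41] -> [0, -17, -40, -41]
  [-37, 28, -20] -> [-37, -20, 28] -> [-35, -18, 30] -> [35, 18, -30] -> [-30]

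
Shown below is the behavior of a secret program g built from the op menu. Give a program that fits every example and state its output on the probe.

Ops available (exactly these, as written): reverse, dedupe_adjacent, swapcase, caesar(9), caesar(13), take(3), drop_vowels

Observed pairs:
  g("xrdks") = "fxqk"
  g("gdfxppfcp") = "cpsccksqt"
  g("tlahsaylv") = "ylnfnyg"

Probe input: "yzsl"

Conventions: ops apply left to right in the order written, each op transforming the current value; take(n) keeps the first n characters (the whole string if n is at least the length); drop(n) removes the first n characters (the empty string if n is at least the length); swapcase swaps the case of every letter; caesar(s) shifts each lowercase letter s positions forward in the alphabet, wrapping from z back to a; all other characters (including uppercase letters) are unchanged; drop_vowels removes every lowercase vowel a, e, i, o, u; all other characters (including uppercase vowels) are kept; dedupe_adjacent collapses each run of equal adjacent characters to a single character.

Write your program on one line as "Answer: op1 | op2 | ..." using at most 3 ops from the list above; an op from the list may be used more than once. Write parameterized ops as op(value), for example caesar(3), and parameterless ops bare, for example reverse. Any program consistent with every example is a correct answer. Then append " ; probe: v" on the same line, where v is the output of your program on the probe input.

caesar(13) | reverse | drop_vowels ; probe: "yfml"

Check, running the answer program on each example:
  "xrdks" -> "keqxf" -> "fxqek" -> "fxqk"
  "gdfxppfcp" -> "tqskccspc" -> "cpsccksqt" -> "cpsccksqt"
  "tlahsaylv" -> "gynufnlyi" -> "iylnfunyg" -> "ylnfnyg"
  probe: "yzsl" -> "lmfy" -> "yfml" -> "yfml"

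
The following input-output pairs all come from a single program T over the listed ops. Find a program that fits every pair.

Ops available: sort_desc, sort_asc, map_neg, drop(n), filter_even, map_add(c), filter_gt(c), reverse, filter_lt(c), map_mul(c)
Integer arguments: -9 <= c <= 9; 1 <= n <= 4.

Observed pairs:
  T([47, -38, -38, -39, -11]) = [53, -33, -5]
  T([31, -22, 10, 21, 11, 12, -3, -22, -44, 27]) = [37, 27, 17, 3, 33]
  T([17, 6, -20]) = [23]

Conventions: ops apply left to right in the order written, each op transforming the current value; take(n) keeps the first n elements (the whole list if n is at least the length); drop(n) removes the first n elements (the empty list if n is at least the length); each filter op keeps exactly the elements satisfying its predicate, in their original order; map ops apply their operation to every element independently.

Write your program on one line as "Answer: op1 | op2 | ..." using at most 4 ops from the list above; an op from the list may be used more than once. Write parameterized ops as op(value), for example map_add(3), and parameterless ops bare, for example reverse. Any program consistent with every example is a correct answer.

map_add(5) | filter_even | map_add(1)

Check, running the answer program on each example:
  [47, -38, -38, -39, -11] -> [52, -33, -33, -34, -6] -> [52, -34, -6] -> [53, -33, -5]
  [31, -22, 10, 21, 11, 12, -3, -22, -44, 27] -> [36, -17, 15, 26, 16, 17, 2, -17, -39, 32] -> [36, 26, 16, 2, 32] -> [37, 27, 17, 3, 33]
  [17, 6, -20] -> [22, 11, -15] -> [22] -> [23]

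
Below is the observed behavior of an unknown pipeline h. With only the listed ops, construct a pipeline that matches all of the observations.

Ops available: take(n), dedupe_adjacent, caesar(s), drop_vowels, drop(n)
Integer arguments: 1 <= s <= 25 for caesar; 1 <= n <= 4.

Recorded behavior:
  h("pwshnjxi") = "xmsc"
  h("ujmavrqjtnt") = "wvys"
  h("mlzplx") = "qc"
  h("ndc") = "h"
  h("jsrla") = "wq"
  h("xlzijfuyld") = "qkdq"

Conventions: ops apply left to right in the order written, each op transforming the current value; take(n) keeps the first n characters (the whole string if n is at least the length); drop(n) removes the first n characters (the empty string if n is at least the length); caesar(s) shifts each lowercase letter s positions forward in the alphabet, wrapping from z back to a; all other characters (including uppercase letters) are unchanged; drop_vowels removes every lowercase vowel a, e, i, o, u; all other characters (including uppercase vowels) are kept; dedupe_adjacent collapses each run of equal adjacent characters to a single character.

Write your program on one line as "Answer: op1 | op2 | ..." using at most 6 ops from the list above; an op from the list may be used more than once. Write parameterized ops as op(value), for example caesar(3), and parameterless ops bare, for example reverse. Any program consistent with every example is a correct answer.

drop_vowels | caesar(5) | drop_vowels | drop(1) | take(4) | dedupe_adjacent

Check, running the answer program on each example:
  "pwshnjxi" -> "pwshnjx" -> "ubxmsoc" -> "bxmsc" -> "xmsc" -> "xmsc" -> "xmsc"
  "ujmavrqjtnt" -> "jmvrqjtnt" -> "orawvoysy" -> "rwvysy" -> "wvysy" -> "wvys" -> "wvys"
  "mlzplx" -> "mlzplx" -> "rqeuqc" -> "rqqc" -> "qqc" -> "qqc" -> "qc"
  "ndc" -> "ndc" -> "sih" -> "sh" -> "h" -> "h" -> "h"
  "jsrla" -> "jsrl" -> "oxwq" -> "xwq" -> "wq" -> "wq" -> "wq"
  "xlzijfuyld" -> "xlzjfyld" -> "cqeokdqi" -> "cqkdq" -> "qkdq" -> "qkdq" -> "qkdq"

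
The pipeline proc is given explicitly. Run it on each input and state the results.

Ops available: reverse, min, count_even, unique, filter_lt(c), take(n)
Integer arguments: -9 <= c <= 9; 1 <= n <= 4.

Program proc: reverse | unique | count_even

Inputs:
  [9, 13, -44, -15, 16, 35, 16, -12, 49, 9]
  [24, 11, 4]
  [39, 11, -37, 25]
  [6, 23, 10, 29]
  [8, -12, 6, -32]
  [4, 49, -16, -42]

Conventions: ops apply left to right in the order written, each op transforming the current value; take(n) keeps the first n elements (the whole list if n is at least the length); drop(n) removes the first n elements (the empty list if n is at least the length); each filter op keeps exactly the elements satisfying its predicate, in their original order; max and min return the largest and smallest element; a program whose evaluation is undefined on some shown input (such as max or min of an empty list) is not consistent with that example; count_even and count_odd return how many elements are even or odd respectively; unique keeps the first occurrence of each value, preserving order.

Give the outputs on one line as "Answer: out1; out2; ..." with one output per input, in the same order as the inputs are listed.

3; 2; 0; 2; 4; 3

Execution, op by op:
  [9, 13, -44, -15, 16, 35, 16, -12, 49, 9] -> [9, 49, -12, 16, 35, 16, -15, -44, 13, 9] -> [9, 49, -12, 16, 35, -15, -44, 13] -> 3
  [24, 11, 4] -> [4, 11, 24] -> [4, 11, 24] -> 2
  [39, 11, -37, 25] -> [25, -37, 11, 39] -> [25, -37, 11, 39] -> 0
  [6, 23, 10, 29] -> [29, 10, 23, 6] -> [29, 10, 23, 6] -> 2
  [8, -12, 6, -32] -> [-32, 6, -12, 8] -> [-32, 6, -12, 8] -> 4
  [4, 49, -16, -42] -> [-42, -16, 49, 4] -> [-42, -16, 49, 4] -> 3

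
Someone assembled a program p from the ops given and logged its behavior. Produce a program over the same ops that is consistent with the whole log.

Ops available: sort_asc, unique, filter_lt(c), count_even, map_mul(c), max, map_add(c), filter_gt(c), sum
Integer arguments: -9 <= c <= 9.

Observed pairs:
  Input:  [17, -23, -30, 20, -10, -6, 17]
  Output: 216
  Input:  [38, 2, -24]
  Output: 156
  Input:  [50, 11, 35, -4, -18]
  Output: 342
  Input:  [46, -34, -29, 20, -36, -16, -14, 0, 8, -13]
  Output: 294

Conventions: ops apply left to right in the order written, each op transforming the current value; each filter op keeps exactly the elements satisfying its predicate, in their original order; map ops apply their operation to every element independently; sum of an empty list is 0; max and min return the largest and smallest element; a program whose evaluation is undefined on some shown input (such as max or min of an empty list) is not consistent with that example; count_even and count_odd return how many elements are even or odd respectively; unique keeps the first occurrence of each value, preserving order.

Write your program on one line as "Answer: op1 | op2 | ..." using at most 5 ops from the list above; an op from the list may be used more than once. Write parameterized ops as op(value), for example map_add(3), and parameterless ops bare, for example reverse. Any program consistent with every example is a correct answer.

map_add(6) | filter_gt(4) | map_mul(3) | sum

Check, running the answer program on each example:
  [17, -23, -30, 20, -10, -6, 17] -> [23, -17, -24, 26, -4, 0, 23] -> [23, 26, 23] -> [69, 78, 69] -> 216
  [38, 2, -24] -> [44, 8, -18] -> [44, 8] -> [132, 24] -> 156
  [50, 11, 35, -4, -18] -> [56, 17, 41, 2, -12] -> [56, 17, 41] -> [168, 51, 123] -> 342
  [46, -34, -29, 20, -36, -16, -14, 0, 8, -13] -> [52, -28, -23, 26, -30, -10, -8, 6, 14, -7] -> [52, 26, 6, 14] -> [156, 78, 18, 42] -> 294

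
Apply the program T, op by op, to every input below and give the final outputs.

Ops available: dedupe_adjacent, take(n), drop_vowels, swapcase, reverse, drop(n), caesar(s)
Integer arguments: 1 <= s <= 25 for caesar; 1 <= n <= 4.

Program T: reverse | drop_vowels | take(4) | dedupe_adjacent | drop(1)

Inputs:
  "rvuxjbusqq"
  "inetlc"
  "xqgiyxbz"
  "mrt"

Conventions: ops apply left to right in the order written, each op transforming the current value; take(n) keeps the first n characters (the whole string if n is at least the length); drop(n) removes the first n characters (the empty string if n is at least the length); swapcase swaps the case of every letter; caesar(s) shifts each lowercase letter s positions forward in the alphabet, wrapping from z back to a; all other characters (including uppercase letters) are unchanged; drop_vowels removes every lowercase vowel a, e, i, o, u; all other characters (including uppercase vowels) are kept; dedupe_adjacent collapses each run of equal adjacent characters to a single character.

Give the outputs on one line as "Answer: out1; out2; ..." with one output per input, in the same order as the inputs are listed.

"sb"; "ltn"; "bxy"; "rm"

Execution, op by op:
  "rvuxjbusqq" -> "qqsubjxuvr" -> "qqsbjxvr" -> "qqsb" -> "qsb" -> "sb"
  "inetlc" -> "clteni" -> "cltn" -> "cltn" -> "cltn" -> "ltn"
  "xqgiyxbz" -> "zbxyigqx" -> "zbxygqx" -> "zbxy" -> "zbxy" -> "bxy"
  "mrt" -> "trm" -> "trm" -> "trm" -> "trm" -> "rm"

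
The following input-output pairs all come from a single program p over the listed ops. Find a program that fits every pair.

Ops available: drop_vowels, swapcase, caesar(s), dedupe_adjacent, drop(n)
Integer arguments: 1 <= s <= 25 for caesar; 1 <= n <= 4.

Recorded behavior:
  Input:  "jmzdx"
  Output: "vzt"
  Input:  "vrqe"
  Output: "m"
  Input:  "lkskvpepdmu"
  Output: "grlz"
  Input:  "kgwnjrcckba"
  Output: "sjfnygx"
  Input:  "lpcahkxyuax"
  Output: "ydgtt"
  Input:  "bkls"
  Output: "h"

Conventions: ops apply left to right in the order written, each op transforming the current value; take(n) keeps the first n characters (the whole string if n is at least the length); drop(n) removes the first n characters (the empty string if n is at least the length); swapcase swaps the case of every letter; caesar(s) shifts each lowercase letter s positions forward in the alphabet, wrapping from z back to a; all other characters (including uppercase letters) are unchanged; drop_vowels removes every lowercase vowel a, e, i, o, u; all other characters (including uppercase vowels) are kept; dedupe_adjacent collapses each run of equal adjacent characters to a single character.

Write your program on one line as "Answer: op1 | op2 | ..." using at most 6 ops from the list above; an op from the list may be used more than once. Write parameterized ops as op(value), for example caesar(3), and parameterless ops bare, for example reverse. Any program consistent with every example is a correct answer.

drop_vowels | drop(2) | caesar(22) | dedupe_adjacent | drop_vowels

Check, running the answer program on each example:
  "jmzdx" -> "jmzdx" -> "zdx" -> "vzt" -> "vzt" -> "vzt"
  "vrqe" -> "vrq" -> "q" -> "m" -> "m" -> "m"
  "lkskvpepdmu" -> "lkskvppdm" -> "skvppdm" -> "ogrllzi" -> "ogrlzi" -> "grlz"
  "kgwnjrcckba" -> "kgwnjrcckb" -> "wnjrcckb" -> "sjfnyygx" -> "sjfnygx" -> "sjfnygx"
  "lpcahkxyuax" -> "lpchkxyx" -> "chkxyx" -> "ydgtut" -> "ydgtut" -> "ydgtt"
  "bkls" -> "bkls" -> "ls" -> "ho" -> "ho" -> "h"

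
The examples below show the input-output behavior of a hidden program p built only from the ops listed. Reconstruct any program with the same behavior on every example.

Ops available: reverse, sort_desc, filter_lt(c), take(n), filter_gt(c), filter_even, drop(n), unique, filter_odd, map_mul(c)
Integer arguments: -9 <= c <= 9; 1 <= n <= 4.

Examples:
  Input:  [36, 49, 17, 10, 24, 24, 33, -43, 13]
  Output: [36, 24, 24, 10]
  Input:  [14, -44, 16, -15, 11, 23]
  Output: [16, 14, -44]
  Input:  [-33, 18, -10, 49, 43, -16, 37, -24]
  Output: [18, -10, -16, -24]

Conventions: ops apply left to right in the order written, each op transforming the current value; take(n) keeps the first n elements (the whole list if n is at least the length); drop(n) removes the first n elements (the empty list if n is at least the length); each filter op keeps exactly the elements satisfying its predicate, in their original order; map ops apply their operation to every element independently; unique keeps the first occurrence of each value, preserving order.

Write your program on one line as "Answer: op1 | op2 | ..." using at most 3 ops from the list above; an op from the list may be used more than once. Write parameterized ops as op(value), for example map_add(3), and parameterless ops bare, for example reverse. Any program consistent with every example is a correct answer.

filter_even | sort_desc

Check, running the answer program on each example:
  [36, 49, 17, 10, 24, 24, 33, -43, 13] -> [36, 10, 24, 24] -> [36, 24, 24, 10]
  [14, -44, 16, -15, 11, 23] -> [14, -44, 16] -> [16, 14, -44]
  [-33, 18, -10, 49, 43, -16, 37, -24] -> [18, -10, -16, -24] -> [18, -10, -16, -24]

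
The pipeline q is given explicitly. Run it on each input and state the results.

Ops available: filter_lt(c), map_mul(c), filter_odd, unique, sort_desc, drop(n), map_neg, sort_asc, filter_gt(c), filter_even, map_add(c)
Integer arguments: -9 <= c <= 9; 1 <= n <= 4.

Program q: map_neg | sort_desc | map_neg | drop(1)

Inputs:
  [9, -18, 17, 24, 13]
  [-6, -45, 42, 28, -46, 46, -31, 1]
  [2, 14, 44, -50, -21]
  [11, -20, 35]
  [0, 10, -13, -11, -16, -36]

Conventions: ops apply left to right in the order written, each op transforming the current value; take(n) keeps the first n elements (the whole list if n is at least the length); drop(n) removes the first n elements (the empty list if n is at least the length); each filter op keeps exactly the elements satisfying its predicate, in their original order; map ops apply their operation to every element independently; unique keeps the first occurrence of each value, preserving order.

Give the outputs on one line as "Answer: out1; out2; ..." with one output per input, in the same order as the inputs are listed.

[9, 13, 17, 24]; [-45, -31, -6, 1, 28, 42, 46]; [-21, 2, 14, 44]; [11, 35]; [-16, -13, -11, 0, 10]

Execution, op by op:
  [9, -18, 17, 24, 13] -> [-9, 18, -17, -24, -13] -> [18, -9, -13, -17, -24] -> [-18, 9, 13, 17, 24] -> [9, 13, 17, 24]
  [-6, -45, 42, 28, -46, 46, -31, 1] -> [6, 45, -42, -28, 46, -46, 31, -1] -> [46, 45, 31, 6, -1, -28, -42, -46] -> [-46, -45, -31, -6, 1, 28, 42, 46] -> [-45, -31, -6, 1, 28, 42, 46]
  [2, 14, 44, -50, -21] -> [-2, -14, -44, 50, 21] -> [50, 21, -2, -14, -44] -> [-50, -21, 2, 14, 44] -> [-21, 2, 14, 44]
  [11, -20, 35] -> [-11, 20, -35] -> [20, -11, -35] -> [-20, 11, 35] -> [11, 35]
  [0, 10, -13, -11, -16, -36] -> [0, -10, 13, 11, 16, 36] -> [36, 16, 13, 11, 0, -10] -> [-36, -16, -13, -11, 0, 10] -> [-16, -13, -11, 0, 10]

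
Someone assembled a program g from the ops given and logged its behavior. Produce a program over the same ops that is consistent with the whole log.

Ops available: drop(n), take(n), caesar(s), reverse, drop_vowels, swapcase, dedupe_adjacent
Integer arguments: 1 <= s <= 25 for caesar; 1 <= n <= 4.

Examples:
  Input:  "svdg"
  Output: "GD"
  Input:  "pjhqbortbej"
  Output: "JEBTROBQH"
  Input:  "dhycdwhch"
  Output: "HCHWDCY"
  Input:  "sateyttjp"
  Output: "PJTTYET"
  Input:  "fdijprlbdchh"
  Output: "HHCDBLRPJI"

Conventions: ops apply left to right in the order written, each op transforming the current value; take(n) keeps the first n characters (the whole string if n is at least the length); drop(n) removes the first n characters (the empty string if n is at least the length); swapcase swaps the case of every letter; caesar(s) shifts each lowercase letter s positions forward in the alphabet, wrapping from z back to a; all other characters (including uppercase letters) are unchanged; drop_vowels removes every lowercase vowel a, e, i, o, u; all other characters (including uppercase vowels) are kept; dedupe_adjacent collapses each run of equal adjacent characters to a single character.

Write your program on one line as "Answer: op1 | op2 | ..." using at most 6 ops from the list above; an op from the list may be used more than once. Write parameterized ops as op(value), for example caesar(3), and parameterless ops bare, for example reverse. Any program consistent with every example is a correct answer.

caesar(21) | drop(2) | reverse | caesar(5) | swapcase

Check, running the answer program on each example:
  "svdg" -> "nqyb" -> "yb" -> "by" -> "gd" -> "GD"
  "pjhqbortbej" -> "keclwjmowze" -> "clwjmowze" -> "ezwomjwlc" -> "jebtrobqh" -> "JEBTROBQH"
  "dhycdwhch" -> "yctxyrcxc" -> "txyrcxc" -> "cxcryxt" -> "hchwdcy" -> "HCHWDCY"
  "sateyttjp" -> "nvoztooek" -> "oztooek" -> "keootzo" -> "pjttyet" -> "PJTTYET"
  "fdijprlbdchh" -> "aydekmgwyxcc" -> "dekmgwyxcc" -> "ccxywgmked" -> "hhcdblrpji" -> "HHCDBLRPJI"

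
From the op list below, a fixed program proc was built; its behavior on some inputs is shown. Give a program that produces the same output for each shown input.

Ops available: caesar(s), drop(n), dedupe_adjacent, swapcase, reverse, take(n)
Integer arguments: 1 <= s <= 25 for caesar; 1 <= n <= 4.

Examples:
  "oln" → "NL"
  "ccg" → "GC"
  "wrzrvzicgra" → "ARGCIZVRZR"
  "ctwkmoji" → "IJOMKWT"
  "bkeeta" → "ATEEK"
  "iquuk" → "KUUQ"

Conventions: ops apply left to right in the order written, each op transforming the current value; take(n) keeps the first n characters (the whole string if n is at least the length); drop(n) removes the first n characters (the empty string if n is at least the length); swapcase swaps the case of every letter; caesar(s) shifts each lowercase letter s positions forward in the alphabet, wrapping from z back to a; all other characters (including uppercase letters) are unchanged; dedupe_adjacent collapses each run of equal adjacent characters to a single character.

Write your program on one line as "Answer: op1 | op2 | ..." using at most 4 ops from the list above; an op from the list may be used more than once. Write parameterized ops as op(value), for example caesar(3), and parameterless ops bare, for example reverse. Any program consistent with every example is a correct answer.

swapcase | drop(1) | reverse

Check, running the answer program on each example:
  "oln" -> "OLN" -> "LN" -> "NL"
  "ccg" -> "CCG" -> "CG" -> "GC"
  "wrzrvzicgra" -> "WRZRVZICGRA" -> "RZRVZICGRA" -> "ARGCIZVRZR"
  "ctwkmoji" -> "CTWKMOJI" -> "TWKMOJI" -> "IJOMKWT"
  "bkeeta" -> "BKEETA" -> "KEETA" -> "ATEEK"
  "iquuk" -> "IQUUK" -> "QUUK" -> "KUUQ"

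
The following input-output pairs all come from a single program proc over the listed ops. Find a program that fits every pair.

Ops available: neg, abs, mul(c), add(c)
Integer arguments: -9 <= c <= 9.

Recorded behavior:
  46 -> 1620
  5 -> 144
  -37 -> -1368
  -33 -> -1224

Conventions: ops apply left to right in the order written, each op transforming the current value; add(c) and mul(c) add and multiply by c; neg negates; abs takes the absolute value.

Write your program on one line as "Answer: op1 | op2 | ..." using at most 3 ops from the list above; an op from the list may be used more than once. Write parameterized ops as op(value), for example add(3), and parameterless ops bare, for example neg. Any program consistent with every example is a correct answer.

add(-1) | mul(-4) | mul(-9)

Check, running the answer program on each example:
  46 -> 45 -> -180 -> 1620
  5 -> 4 -> -16 -> 144
  -37 -> -38 -> 152 -> -1368
  -33 -> -34 -> 136 -> -1224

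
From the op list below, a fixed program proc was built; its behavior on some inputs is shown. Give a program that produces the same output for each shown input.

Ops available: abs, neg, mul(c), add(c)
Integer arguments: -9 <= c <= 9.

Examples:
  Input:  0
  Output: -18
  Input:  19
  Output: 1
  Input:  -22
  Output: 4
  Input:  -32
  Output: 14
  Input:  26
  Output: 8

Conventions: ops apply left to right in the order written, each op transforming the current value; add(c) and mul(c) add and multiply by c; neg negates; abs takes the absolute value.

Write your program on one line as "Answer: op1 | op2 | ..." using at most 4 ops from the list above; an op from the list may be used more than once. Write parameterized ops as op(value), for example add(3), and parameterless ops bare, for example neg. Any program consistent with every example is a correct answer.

abs | add(-7) | add(-3) | add(-8)

Check, running the answer program on each example:
  0 -> 0 -> -7 -> -10 -> -18
  19 -> 19 -> 12 -> 9 -> 1
  -22 -> 22 -> 15 -> 12 -> 4
  -32 -> 32 -> 25 -> 22 -> 14
  26 -> 26 -> 19 -> 16 -> 8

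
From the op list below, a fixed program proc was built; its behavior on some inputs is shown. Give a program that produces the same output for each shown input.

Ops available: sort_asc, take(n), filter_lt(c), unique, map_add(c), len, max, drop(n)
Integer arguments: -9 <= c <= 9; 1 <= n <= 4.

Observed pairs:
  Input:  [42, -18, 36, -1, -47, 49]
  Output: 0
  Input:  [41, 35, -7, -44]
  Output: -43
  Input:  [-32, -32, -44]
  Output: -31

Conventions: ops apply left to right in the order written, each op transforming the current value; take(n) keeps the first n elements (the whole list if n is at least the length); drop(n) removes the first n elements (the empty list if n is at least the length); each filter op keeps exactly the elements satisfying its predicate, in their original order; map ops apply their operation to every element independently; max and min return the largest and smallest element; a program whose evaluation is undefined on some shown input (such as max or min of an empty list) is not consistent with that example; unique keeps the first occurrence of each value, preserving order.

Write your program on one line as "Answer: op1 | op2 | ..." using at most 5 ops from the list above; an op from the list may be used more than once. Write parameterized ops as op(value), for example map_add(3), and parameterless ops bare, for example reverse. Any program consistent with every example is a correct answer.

filter_lt(3) | drop(1) | map_add(1) | take(1) | max

Check, running the answer program on each example:
  [42, -18, 36, -1, -47, 49] -> [-18, -1, -47] -> [-1, -47] -> [0, -46] -> [0] -> 0
  [41, 35, -7, -44] -> [-7, -44] -> [-44] -> [-43] -> [-43] -> -43
  [-32, -32, -44] -> [-32, -32, -44] -> [-32, -44] -> [-31, -43] -> [-31] -> -31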